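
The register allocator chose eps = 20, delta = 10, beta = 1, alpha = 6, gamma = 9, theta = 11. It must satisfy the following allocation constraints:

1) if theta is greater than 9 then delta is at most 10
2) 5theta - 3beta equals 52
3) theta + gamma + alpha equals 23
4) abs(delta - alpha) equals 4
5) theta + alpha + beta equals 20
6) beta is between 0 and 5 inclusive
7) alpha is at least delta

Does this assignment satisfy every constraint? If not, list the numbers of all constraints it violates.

The assignment fails constraints 3, 5, 7.

1) theta = 11 > 9, so we need delta ≤ 10; delta = 10 ≤ 10 — holds.
2) 5theta - 3beta = 5(11) - 3(1) = 52 — holds.
3) theta + gamma + alpha = 11 + 9 + 6 = 26, not 23 — fails.
4) abs(10 - 6) = 4 — holds.
5) theta + alpha + beta = 11 + 6 + 1 = 18, not 20 — fails.
6) beta = 1 lies in [0, 5] — holds.
7) alpha = 6, delta = 10; 6 < 10 (want ≥) — fails.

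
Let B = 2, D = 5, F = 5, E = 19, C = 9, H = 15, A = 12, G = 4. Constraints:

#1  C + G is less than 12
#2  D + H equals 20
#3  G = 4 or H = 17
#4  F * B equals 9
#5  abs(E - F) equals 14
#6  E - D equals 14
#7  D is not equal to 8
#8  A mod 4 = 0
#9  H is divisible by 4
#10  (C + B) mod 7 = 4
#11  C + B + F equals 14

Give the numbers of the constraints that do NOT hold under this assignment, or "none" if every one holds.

#1 C + G = 9 + 4 = 13; 13 ≥ 12, bound 12 not met  fails
#2 D + H = 5 + 15 = 20  holds
#3 G = 4 = 4 (first disjunct)  holds
#4 F * B = 5 * 2 = 10, not 9  fails
#5 abs(19 - 5) = 14  holds
#6 E - D = 19 - 5 = 14  holds
#7 D = 5, and 5 ≠ 8  holds
#8 12 mod 4 = 0  holds
#9 15 = 4*3 + 3, so 4 does not divide 15  fails
#10 C + B = 11; 11 mod 7 = 4  holds
#11 C + B + F = 9 + 2 + 5 = 16, not 14  fails

Constraints 1, 4, 9, 11 are violated.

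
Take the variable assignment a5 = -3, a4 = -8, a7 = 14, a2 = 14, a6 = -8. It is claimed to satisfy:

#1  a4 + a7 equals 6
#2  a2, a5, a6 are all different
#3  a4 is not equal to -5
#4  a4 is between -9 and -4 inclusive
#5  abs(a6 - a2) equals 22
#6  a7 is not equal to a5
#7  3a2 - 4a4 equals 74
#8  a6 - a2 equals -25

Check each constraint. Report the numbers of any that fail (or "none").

Constraint 8 does not hold.

#1 a4 + a7 = -8 + 14 = 6  yes
#2 values 14, -3, -8 are pairwise distinct  yes
#3 a4 = -8, and -8 ≠ -5  yes
#4 a4 = -8 lies in [-9, -4]  yes
#5 abs(-8 - 14) = 22  yes
#6 a7 = 14, a5 = -3; distinct  yes
#7 3a2 - 4a4 = 3(14) - 4(-8) = 74  yes
#8 a6 - a2 = -8 - 14 = -22, not -25  no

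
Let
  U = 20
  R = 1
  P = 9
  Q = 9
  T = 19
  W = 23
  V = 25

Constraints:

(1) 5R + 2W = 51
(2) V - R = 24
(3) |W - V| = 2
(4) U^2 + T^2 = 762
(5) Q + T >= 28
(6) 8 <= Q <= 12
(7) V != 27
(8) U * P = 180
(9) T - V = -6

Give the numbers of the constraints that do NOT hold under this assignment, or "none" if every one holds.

The assignment fails constraint 4.

(1) 5R + 2W = 5(1) + 2(23) = 51 — OK.
(2) V - R = 25 - 1 = 24 — OK.
(3) |23 - 25| = 2 — OK.
(4) U^2 + T^2 = 20^2 + 19^2 = 400 + 361 = 761, not 762 — violated.
(5) Q + T = 9 + 19 = 28; 28 ≥ 28 — OK.
(6) Q = 9 lies in [8, 12] — OK.
(7) V = 25, and 25 ≠ 27 — OK.
(8) U * P = 20 * 9 = 180 — OK.
(9) T - V = 19 - 25 = -6 — OK.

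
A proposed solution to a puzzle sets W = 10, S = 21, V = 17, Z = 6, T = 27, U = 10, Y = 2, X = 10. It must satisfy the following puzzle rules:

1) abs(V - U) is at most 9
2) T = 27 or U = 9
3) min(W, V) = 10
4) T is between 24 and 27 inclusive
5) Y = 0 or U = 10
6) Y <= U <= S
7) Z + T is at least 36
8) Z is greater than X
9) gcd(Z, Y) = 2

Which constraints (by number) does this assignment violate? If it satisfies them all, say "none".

1) abs(17 - 10) = 7; 7 ≤ 9  OK
2) T = 27 = 27 (first disjunct)  OK
3) min(10, 17) = 10  OK
4) T = 27 lies in [24, 27]  OK
5) Y = 2 ≠ 0, but U = 10 = 10 (second disjunct)  OK
6) values 2 <= 10 <= 21  OK
7) Z + T = 6 + 27 = 33; 33 < 36, bound 36 not met  FAIL
8) Z = 6, X = 10; 6 ≤ 10 (want >)  FAIL
9) gcd(6, 2) = 2  OK

Constraints 7 and 8 do not hold.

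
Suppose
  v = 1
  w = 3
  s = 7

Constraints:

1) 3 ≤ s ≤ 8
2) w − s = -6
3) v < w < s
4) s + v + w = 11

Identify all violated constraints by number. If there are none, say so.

Violated: 2.

1) s = 7 lies in [3, 8]  yes
2) w − s = 3 − 7 = -4, not -6  no
3) values 1 < 3 < 7  yes
4) s + v + w = 7 + 1 + 3 = 11  yes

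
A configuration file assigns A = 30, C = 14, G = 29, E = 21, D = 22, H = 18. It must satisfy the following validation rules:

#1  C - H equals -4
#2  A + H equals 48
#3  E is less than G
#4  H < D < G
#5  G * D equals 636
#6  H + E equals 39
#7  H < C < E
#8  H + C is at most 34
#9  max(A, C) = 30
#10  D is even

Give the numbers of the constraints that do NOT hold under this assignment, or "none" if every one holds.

Constraints 5 and 7 do not hold.

#1 C - H = 14 - 18 = -4 — holds.
#2 A + H = 30 + 18 = 48 — holds.
#3 E = 21, G = 29; 21 < 29 — holds.
#4 values 18 < 22 < 29 — holds.
#5 G * D = 29 * 22 = 638, not 636 — fails.
#6 H + E = 18 + 21 = 39 — holds.
#7 values 18, 14, 21; H = 18 is not < C = 14 — fails.
#8 H + C = 18 + 14 = 32; 32 ≤ 34 — holds.
#9 max(30, 14) = 30 — holds.
#10 D = 22 is even — holds.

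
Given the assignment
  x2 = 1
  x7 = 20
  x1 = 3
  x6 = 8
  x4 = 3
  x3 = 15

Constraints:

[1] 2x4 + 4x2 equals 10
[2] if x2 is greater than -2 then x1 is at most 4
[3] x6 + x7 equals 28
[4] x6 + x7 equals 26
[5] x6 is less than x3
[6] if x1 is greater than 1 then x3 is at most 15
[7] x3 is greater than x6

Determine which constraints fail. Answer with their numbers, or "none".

No — constraint 4 is not satisfied.

[1] 2x4 + 4x2 = 2(3) + 4(1) = 10  holds
[2] x2 = 1 > -2, so we need x1 ≤ 4; x1 = 3 ≤ 4  holds
[3] x6 + x7 = 8 + 20 = 28  holds
[4] x6 + x7 = 8 + 20 = 28, not 26  fails
[5] x6 = 8, x3 = 15; 8 < 15  holds
[6] x1 = 3 > 1, so we need x3 ≤ 15; x3 = 15 ≤ 15  holds
[7] x3 = 15, x6 = 8; 15 > 8  holds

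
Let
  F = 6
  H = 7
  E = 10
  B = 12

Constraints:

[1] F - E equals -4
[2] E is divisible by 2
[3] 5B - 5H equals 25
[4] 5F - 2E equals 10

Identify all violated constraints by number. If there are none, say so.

[1] F - E = 6 - 10 = -4 — holds.
[2] 10 / 2 = 5, so 2 divides 10 — holds.
[3] 5B - 5H = 5(12) - 5(7) = 25 — holds.
[4] 5F - 2E = 5(6) - 2(10) = 10 — holds.

The assignment satisfies every constraint.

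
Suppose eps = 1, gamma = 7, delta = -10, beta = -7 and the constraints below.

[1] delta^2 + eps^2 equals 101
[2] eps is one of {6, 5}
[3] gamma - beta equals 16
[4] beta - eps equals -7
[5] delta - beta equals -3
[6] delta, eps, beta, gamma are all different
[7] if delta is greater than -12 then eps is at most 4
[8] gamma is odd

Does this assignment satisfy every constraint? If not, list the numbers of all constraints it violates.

[1] delta^2 + eps^2 = (-10)^2 + 1^2 = 100 + 1 = 101 — OK.
[2] eps = 1 is not in {6, 5} — violated.
[3] gamma - beta = 7 - (-7) = 14, not 16 — violated.
[4] beta - eps = -7 - 1 = -8, not -7 — violated.
[5] delta - beta = -10 - (-7) = -3 — OK.
[6] values -10, 1, -7, 7 are pairwise distinct — OK.
[7] delta = -10 > -12, so we need eps ≤ 4; eps = 1 ≤ 4 — OK.
[8] gamma = 7 is odd — OK.

The assignment fails constraints 2, 3, and 4.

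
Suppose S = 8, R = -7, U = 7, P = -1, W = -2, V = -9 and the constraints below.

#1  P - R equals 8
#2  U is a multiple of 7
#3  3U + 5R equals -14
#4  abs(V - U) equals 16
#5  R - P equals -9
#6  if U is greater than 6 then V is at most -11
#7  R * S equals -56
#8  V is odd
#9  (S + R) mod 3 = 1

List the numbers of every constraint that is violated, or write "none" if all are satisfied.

The assignment fails constraints 1, 5, 6.

#1 P - R = -1 - (-7) = 6, not 8  ✘
#2 7 / 7 = 1, so 7 divides 7  ✔
#3 3U + 5R = 3(7) + 5(-7) = -14  ✔
#4 abs(-9 - 7) = 16  ✔
#5 R - P = -7 - (-1) = -6, not -9  ✘
#6 U = 7 > 6, so we need V ≤ -11; but V = -9 > -11  ✘
#7 R * S = -7 * 8 = -56  ✔
#8 V = -9 is odd  ✔
#9 S + R = 1; 1 mod 3 = 1  ✔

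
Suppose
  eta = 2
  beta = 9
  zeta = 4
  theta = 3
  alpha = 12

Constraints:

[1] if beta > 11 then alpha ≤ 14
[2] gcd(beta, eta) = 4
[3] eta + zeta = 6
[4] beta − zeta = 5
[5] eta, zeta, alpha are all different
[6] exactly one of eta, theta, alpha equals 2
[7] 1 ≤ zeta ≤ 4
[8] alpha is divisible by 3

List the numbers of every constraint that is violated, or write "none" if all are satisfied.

Constraint 2 is violated.

[1] beta = 9, not > 11; antecedent false, conditional vacuously true  yes
[2] gcd(9, 2) = 1, not 4  no
[3] eta + zeta = 2 + 4 = 6  yes
[4] beta − zeta = 9 − 4 = 5  yes
[5] values 2, 4, 12 are pairwise distinct  yes
[6] eta=2, theta=3, alpha=12; 1 of them equals 2  yes
[7] zeta = 4 lies in [1, 4]  yes
[8] 12 / 3 = 4, so 3 divides 12  yes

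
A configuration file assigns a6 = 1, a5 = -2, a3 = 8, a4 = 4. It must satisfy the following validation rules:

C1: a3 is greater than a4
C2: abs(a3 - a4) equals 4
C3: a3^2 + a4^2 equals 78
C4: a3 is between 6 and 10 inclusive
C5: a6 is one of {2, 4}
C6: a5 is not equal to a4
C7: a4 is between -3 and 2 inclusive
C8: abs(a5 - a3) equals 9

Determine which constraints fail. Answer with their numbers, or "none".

The assignment fails constraints 3, 5, 7, 8.

C1: a3 = 8, a4 = 4; 8 > 4  yes
C2: abs(8 - 4) = 4  yes
C3: a3^2 + a4^2 = 8^2 + 4^2 = 64 + 16 = 80, not 78  no
C4: a3 = 8 lies in [6, 10]  yes
C5: a6 = 1 is not in {2, 4}  no
C6: a5 = -2, a4 = 4; distinct  yes
C7: a4 = 4 is outside [-3, 2]  no
C8: abs(-2 - 8) = 10, not 9  no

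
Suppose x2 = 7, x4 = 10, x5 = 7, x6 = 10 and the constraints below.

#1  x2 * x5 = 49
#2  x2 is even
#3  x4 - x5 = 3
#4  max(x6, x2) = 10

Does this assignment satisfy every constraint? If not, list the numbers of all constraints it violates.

Constraint 2 does not hold.

#1 x2 * x5 = 7 * 7 = 49 — satisfied.
#2 x2 = 7 is odd — violated.
#3 x4 - x5 = 10 - 7 = 3 — satisfied.
#4 max(10, 7) = 10 — satisfied.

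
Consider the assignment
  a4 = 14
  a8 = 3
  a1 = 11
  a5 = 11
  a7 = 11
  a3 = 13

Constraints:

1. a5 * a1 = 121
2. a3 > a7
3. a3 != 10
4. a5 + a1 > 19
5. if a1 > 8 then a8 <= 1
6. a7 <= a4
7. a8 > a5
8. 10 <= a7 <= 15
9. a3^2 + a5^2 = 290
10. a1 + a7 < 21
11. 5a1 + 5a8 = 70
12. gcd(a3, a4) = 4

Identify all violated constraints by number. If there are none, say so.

1. a5 * a1 = 11 * 11 = 121  yes
2. a3 = 13, a7 = 11; 13 > 11  yes
3. a3 = 13, and 13 ≠ 10  yes
4. a5 + a1 = 11 + 11 = 22; 22 > 19  yes
5. a1 = 11 > 8, so we need a8 ≤ 1; but a8 = 3 > 1  no
6. a7 = 11, a4 = 14; 11 ≤ 14  yes
7. a8 = 3, a5 = 11; 3 ≤ 11 (want >)  no
8. a7 = 11 lies in [10, 15]  yes
9. a3^2 + a5^2 = 13^2 + 11^2 = 169 + 121 = 290  yes
10. a1 + a7 = 11 + 11 = 22; 22 ≥ 21, bound 21 not met  no
11. 5a1 + 5a8 = 5(11) + 5(3) = 70  yes
12. gcd(13, 14) = 1, not 4  no

Violated: 5, 7, 10, and 12.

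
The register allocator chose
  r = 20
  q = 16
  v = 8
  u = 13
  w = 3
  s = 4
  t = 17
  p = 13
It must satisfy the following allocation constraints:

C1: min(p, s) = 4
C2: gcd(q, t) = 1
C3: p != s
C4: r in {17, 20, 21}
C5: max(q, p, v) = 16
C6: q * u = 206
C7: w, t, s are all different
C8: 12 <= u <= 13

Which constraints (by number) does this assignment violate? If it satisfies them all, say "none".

C1: min(13, 4) = 4 — holds.
C2: gcd(16, 17) = 1 — holds.
C3: p = 13, s = 4; distinct — holds.
C4: r = 20 is in {17, 20, 21} — holds.
C5: max(16, 13, 8) = 16 — holds.
C6: q * u = 16 * 13 = 208, not 206 — fails.
C7: values 3, 17, 4 are pairwise distinct — holds.
C8: u = 13 lies in [12, 13] — holds.

Constraint 6 is violated.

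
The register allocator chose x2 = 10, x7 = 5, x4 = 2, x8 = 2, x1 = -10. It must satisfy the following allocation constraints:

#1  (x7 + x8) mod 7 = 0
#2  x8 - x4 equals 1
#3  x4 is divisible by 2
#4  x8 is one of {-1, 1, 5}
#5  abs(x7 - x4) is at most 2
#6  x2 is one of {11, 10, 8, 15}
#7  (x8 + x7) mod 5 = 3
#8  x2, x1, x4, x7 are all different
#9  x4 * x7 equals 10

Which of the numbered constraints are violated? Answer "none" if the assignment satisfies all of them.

The assignment fails constraints 2, 4, 5, and 7.

#1 x7 + x8 = 7; 7 mod 7 = 0  ✔
#2 x8 - x4 = 2 - 2 = 0, not 1  ✘
#3 2 / 2 = 1, so 2 divides 2  ✔
#4 x8 = 2 is not in {-1, 1, 5}  ✘
#5 abs(5 - 2) = 3; 3 > 2, exceeds bound 2  ✘
#6 x2 = 10 is in {11, 10, 8, 15}  ✔
#7 x8 + x7 = 7; 7 mod 5 = 2, not 3  ✘
#8 values 10, -10, 2, 5 are pairwise distinct  ✔
#9 x4 * x7 = 2 * 5 = 10  ✔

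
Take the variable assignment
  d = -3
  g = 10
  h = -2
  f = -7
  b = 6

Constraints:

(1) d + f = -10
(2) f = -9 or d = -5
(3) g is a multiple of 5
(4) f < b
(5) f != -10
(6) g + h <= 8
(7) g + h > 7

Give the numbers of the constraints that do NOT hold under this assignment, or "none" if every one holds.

Violated: 2.

(1) d + f = -3 + (-7) = -10 — holds.
(2) f = -7 ≠ -9 and d = -3 ≠ -5; both disjuncts false — fails.
(3) 10 / 5 = 2, so 5 divides 10 — holds.
(4) f = -7, b = 6; -7 < 6 — holds.
(5) f = -7, and -7 ≠ -10 — holds.
(6) g + h = 10 + (-2) = 8; 8 ≤ 8 — holds.
(7) g + h = 10 + (-2) = 8; 8 > 7 — holds.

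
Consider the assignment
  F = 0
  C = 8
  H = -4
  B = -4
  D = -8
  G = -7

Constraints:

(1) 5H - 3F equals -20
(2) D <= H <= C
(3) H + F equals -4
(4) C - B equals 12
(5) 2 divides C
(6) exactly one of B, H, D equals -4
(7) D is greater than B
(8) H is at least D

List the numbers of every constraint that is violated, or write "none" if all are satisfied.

(1) 5H - 3F = 5(-4) - 3(0) = -20 — holds.
(2) values -8 <= -4 <= 8 — holds.
(3) H + F = -4 + 0 = -4 — holds.
(4) C - B = 8 - (-4) = 12 — holds.
(5) 8 / 2 = 4, so 2 divides 8 — holds.
(6) B=-4, H=-4, D=-8; 2 of them equal -4, not exactly one — does not hold.
(7) D = -8, B = -4; -8 ≤ -4 (want >) — does not hold.
(8) H = -4, D = -8; -4 ≥ -8 — holds.

No — constraints 6 and 7 are not satisfied.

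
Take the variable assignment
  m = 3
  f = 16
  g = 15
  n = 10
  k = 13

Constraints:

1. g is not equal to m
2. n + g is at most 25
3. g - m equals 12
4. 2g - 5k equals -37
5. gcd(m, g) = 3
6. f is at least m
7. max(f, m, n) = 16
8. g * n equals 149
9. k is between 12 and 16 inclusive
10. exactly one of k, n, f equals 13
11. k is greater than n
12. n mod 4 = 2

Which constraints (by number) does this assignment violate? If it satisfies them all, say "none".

1. g = 15, m = 3; distinct  yes
2. n + g = 10 + 15 = 25; 25 ≤ 25  yes
3. g - m = 15 - 3 = 12  yes
4. 2g - 5k = 2(15) - 5(13) = -35, not -37  no
5. gcd(3, 15) = 3  yes
6. f = 16, m = 3; 16 ≥ 3  yes
7. max(16, 3, 10) = 16  yes
8. g * n = 15 * 10 = 150, not 149  no
9. k = 13 lies in [12, 16]  yes
10. k=13, n=10, f=16; 1 of them equals 13  yes
11. k = 13, n = 10; 13 > 10  yes
12. 10 mod 4 = 2  yes

Violated: 4 and 8.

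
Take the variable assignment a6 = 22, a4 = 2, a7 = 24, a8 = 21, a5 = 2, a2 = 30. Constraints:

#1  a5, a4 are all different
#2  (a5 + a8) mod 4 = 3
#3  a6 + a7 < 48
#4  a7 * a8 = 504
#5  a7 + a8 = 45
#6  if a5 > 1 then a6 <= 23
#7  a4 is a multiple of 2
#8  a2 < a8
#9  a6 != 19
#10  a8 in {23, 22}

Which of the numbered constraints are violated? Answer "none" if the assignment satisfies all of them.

#1 a5 = a4 = 2, not all different  fails
#2 a5 + a8 = 23; 23 mod 4 = 3  holds
#3 a6 + a7 = 22 + 24 = 46; 46 < 48  holds
#4 a7 * a8 = 24 * 21 = 504  holds
#5 a7 + a8 = 24 + 21 = 45  holds
#6 a5 = 2 > 1, so we need a6 ≤ 23; a6 = 22 ≤ 23  holds
#7 2 / 2 = 1, so 2 divides 2  holds
#8 a2 = 30, a8 = 21; 30 ≥ 21 (want <)  fails
#9 a6 = 22, and 22 ≠ 19  holds
#10 a8 = 21 is not in {23, 22}  fails

Constraints 1, 8, and 10 do not hold.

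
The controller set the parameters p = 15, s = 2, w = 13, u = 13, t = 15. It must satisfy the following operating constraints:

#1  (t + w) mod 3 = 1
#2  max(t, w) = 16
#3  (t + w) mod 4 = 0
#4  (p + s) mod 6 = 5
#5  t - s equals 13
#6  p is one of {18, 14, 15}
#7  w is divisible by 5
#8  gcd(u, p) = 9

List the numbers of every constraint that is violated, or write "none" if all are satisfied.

#1 t + w = 28; 28 mod 3 = 1 — OK.
#2 max(15, 13) = 15, not 16 — violated.
#3 t + w = 28; 28 mod 4 = 0 — OK.
#4 p + s = 17; 17 mod 6 = 5 — OK.
#5 t - s = 15 - 2 = 13 — OK.
#6 p = 15 is in {18, 14, 15} — OK.
#7 13 = 5*2 + 3, so 5 does not divide 13 — violated.
#8 gcd(13, 15) = 1, not 9 — violated.

Violated: 2, 7, and 8.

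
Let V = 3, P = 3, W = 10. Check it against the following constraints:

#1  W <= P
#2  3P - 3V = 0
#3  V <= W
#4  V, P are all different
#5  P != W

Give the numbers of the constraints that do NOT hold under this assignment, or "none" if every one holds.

Constraints 1 and 4 are violated.

#1 W = 10, P = 3; 10 > 3 (want ≤)  fails
#2 3P - 3V = 3(3) - 3(3) = 0  holds
#3 V = 3, W = 10; 3 ≤ 10  holds
#4 V = P = 3, not all different  fails
#5 P = 3, W = 10; distinct  holds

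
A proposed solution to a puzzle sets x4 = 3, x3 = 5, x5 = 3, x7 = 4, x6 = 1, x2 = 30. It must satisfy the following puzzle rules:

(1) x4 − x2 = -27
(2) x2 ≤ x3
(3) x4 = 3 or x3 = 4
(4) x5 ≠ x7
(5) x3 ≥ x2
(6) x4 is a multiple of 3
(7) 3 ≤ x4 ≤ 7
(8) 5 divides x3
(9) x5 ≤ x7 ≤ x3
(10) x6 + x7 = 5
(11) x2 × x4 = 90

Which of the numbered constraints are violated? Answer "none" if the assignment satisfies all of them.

(1) x4 − x2 = 3 − 30 = -27  true
(2) x2 = 30, x3 = 5; 30 > 5 (want ≤)  false
(3) x4 = 3 = 3 (first disjunct)  true
(4) x5 = 3, x7 = 4; distinct  true
(5) x3 = 5, x2 = 30; 5 < 30 (want ≥)  false
(6) 3 / 3 = 1, so 3 divides 3  true
(7) x4 = 3 lies in [3, 7]  true
(8) 5 / 5 = 1, so 5 divides 5  true
(9) values 3 ≤ 4 ≤ 5  true
(10) x6 + x7 = 1 + 4 = 5  true
(11) x2 × x4 = 30 × 3 = 90  true

Constraints 2 and 5 do not hold.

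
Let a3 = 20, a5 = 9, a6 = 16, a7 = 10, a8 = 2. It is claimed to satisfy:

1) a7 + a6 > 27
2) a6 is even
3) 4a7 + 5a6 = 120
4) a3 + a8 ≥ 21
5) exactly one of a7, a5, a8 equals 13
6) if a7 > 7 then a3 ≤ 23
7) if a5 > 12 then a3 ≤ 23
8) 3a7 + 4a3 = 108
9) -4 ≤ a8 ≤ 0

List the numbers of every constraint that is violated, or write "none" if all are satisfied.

The assignment fails constraints 1, 5, 8, and 9.

1) a7 + a6 = 10 + 16 = 26; 26 ≤ 27, bound 27 not met — violated.
2) a6 = 16 is even — OK.
3) 4a7 + 5a6 = 4(10) + 5(16) = 120 — OK.
4) a3 + a8 = 20 + 2 = 22; 22 ≥ 21 — OK.
5) a7=10, a5=9, a8=2; 0 of them equal 13, not exactly one — violated.
6) a7 = 10 > 7, so we need a3 ≤ 23; a3 = 20 ≤ 23 — OK.
7) a5 = 9, not > 12; antecedent false, conditional vacuously true — OK.
8) 3a7 + 4a3 = 3(10) + 4(20) = 110, not 108 — violated.
9) a8 = 2 is outside [-4, 0] — violated.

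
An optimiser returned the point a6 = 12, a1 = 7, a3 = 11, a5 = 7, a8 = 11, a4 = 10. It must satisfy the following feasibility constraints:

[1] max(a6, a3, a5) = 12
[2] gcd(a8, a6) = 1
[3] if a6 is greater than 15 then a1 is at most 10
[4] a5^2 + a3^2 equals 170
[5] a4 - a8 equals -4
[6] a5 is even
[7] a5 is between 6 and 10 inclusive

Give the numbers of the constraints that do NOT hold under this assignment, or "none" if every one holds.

The assignment fails constraints 5 and 6.

[1] max(12, 11, 7) = 12 — holds.
[2] gcd(11, 12) = 1 — holds.
[3] a6 = 12, not > 15; antecedent false, conditional vacuously true — holds.
[4] a5^2 + a3^2 = 7^2 + 11^2 = 49 + 121 = 170 — holds.
[5] a4 - a8 = 10 - 11 = -1, not -4 — fails.
[6] a5 = 7 is odd — fails.
[7] a5 = 7 lies in [6, 10] — holds.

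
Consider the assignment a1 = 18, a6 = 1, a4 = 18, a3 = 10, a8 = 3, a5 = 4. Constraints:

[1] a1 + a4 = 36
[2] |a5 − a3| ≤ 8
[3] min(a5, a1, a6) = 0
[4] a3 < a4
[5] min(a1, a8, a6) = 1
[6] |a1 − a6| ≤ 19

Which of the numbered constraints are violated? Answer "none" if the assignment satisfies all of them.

No — constraint 3 is not satisfied.

[1] a1 + a4 = 18 + 18 = 36 — satisfied.
[2] |4 − 10| = 6; 6 ≤ 8 — satisfied.
[3] min(4, 18, 1) = 1, not 0 — violated.
[4] a3 = 10, a4 = 18; 10 < 18 — satisfied.
[5] min(18, 3, 1) = 1 — satisfied.
[6] |18 − 1| = 17; 17 ≤ 19 — satisfied.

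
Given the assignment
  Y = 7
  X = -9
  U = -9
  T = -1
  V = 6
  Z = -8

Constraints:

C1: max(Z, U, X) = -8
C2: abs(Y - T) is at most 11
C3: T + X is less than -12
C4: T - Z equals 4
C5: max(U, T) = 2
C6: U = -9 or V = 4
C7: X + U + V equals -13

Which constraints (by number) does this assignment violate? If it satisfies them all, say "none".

No — constraints 3, 4, 5, and 7 are not satisfied.

C1: max(-8, -9, -9) = -8 — holds.
C2: abs(7 - (-1)) = 8; 8 ≤ 11 — holds.
C3: T + X = -1 + (-9) = -10; -10 ≥ -12, bound -12 not met — does not hold.
C4: T - Z = -1 - (-8) = 7, not 4 — does not hold.
C5: max(-9, -1) = -1, not 2 — does not hold.
C6: U = -9 = -9 (first disjunct) — holds.
C7: X + U + V = -9 + (-9) + 6 = -12, not -13 — does not hold.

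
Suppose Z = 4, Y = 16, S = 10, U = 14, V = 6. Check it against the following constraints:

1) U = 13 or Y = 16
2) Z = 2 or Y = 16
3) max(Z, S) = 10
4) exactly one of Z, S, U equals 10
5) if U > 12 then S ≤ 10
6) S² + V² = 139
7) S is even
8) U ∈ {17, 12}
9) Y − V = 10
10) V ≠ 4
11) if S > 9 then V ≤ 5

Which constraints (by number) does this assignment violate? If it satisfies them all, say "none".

No — constraints 6, 8, and 11 are not satisfied.

1) U = 14 ≠ 13, but Y = 16 = 16 (second disjunct) — holds.
2) Z = 4 ≠ 2, but Y = 16 = 16 (second disjunct) — holds.
3) max(4, 10) = 10 — holds.
4) Z=4, S=10, U=14; 1 of them equals 10 — holds.
5) U = 14 > 12, so we need S ≤ 10; S = 10 ≤ 10 — holds.
6) S² + V² = 10² + 6² = 100 + 36 = 136, not 139 — does not hold.
7) S = 10 is even — holds.
8) U = 14 is not in {17, 12} — does not hold.
9) Y − V = 16 − 6 = 10 — holds.
10) V = 6, and 6 ≠ 4 — holds.
11) S = 10 > 9, so we need V ≤ 5; but V = 6 > 5 — does not hold.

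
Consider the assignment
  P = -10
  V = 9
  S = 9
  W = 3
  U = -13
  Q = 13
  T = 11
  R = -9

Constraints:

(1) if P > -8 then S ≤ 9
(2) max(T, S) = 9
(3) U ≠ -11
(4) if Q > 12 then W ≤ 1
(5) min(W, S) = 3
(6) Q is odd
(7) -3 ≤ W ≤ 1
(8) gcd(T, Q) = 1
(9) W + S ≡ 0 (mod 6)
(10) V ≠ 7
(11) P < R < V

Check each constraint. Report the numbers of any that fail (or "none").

The assignment fails constraints 2, 4, 7.

(1) P = -10, not > -8; antecedent false, conditional vacuously true  holds
(2) max(11, 9) = 11, not 9  fails
(3) U = -13, and -13 ≠ -11  holds
(4) Q = 13 > 12, so we need W ≤ 1; but W = 3 > 1  fails
(5) min(3, 9) = 3  holds
(6) Q = 13 is odd  holds
(7) W = 3 is outside [-3, 1]  fails
(8) gcd(11, 13) = 1  holds
(9) W + S = 12; 12 mod 6 = 0  holds
(10) V = 9, and 9 ≠ 7  holds
(11) values -10 < -9 < 9  holds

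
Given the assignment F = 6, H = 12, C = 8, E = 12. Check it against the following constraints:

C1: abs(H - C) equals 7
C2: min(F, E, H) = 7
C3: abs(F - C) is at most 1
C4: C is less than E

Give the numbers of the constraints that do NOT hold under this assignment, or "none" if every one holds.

Violated: 1, 2, and 3.

C1: abs(12 - 8) = 4, not 7 — violated.
C2: min(6, 12, 12) = 6, not 7 — violated.
C3: abs(6 - 8) = 2; 2 > 1, exceeds bound 1 — violated.
C4: C = 8, E = 12; 8 < 12 — OK.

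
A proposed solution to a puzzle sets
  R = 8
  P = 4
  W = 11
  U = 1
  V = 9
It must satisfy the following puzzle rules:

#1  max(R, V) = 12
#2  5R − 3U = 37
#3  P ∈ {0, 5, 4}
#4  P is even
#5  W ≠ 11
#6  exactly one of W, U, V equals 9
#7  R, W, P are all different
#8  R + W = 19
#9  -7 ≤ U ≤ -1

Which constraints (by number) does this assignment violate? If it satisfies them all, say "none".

Constraints 1, 5, 9 do not hold.

#1 max(8, 9) = 9, not 12  fails
#2 5R − 3U = 5(8) − 3(1) = 37  holds
#3 P = 4 is in {0, 5, 4}  holds
#4 P = 4 is even  holds
#5 W = 11, but 11 is required to differ  fails
#6 W=11, U=1, V=9; 1 of them equals 9  holds
#7 values 8, 11, 4 are pairwise distinct  holds
#8 R + W = 8 + 11 = 19  holds
#9 U = 1 is outside [-7, -1]  fails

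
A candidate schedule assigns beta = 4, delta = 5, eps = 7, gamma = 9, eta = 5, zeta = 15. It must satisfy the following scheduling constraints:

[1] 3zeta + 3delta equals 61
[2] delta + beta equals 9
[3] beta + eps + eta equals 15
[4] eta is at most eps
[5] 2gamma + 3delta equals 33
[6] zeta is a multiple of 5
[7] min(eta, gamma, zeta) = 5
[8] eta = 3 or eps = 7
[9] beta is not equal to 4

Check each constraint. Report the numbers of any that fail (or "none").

[1] 3zeta + 3delta = 3(15) + 3(5) = 60, not 61  ✘
[2] delta + beta = 5 + 4 = 9  ✔
[3] beta + eps + eta = 4 + 7 + 5 = 16, not 15  ✘
[4] eta = 5, eps = 7; 5 ≤ 7  ✔
[5] 2gamma + 3delta = 2(9) + 3(5) = 33  ✔
[6] 15 / 5 = 3, so 5 divides 15  ✔
[7] min(5, 9, 15) = 5  ✔
[8] eta = 5 ≠ 3, but eps = 7 = 7 (second disjunct)  ✔
[9] beta = 4, but 4 is required to differ  ✘

Violated: 1, 3, 9.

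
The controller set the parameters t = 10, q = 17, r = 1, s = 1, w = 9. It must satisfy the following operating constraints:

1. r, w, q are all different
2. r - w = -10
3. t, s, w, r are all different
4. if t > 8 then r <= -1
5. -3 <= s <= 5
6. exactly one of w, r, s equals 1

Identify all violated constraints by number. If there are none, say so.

The assignment fails constraints 2, 3, 4, and 6.

1. values 1, 9, 17 are pairwise distinct  holds
2. r - w = 1 - 9 = -8, not -10  fails
3. s = r = 1, not all different  fails
4. t = 10 > 8, so we need r ≤ -1; but r = 1 > -1  fails
5. s = 1 lies in [-3, 5]  holds
6. w=9, r=1, s=1; 2 of them equal 1, not exactly one  fails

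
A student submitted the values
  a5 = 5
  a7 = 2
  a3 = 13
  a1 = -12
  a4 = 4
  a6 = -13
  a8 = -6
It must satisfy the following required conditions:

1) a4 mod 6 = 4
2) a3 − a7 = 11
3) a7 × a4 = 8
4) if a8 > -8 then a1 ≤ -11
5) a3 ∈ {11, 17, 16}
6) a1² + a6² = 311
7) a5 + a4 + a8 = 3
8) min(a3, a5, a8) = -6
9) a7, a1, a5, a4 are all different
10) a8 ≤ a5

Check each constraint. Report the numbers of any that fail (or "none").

No — constraints 5, 6 are not satisfied.

1) 4 mod 6 = 4 — holds.
2) a3 − a7 = 13 − 2 = 11 — holds.
3) a7 × a4 = 2 × 4 = 8 — holds.
4) a8 = -6 > -8, so we need a1 ≤ -11; a1 = -12 ≤ -11 — holds.
5) a3 = 13 is not in {11, 17, 16} — does not hold.
6) a1² + a6² = (-12)² + (-13)² = 144 + 169 = 313, not 311 — does not hold.
7) a5 + a4 + a8 = 5 + 4 + (-6) = 3 — holds.
8) min(13, 5, -6) = -6 — holds.
9) values 2, -12, 5, 4 are pairwise distinct — holds.
10) a8 = -6, a5 = 5; -6 ≤ 5 — holds.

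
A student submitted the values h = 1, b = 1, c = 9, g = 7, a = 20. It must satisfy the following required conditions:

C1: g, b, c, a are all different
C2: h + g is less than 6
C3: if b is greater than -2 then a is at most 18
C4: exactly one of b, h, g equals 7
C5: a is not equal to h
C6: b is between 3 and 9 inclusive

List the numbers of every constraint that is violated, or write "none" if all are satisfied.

C1: values 7, 1, 9, 20 are pairwise distinct — OK.
C2: h + g = 1 + 7 = 8; 8 ≥ 6, bound 6 not met — violated.
C3: b = 1 > -2, so we need a ≤ 18; but a = 20 > 18 — violated.
C4: b=1, h=1, g=7; 1 of them equals 7 — OK.
C5: a = 20, h = 1; distinct — OK.
C6: b = 1 is outside [3, 9] — violated.

Violated: 2, 3, and 6.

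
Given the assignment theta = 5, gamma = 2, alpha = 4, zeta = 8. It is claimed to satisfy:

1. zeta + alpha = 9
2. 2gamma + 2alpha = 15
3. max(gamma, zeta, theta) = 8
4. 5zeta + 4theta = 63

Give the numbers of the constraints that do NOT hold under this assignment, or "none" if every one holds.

No — constraints 1, 2, 4 are not satisfied.

1. zeta + alpha = 8 + 4 = 12, not 9  no
2. 2gamma + 2alpha = 2(2) + 2(4) = 12, not 15  no
3. max(2, 8, 5) = 8  yes
4. 5zeta + 4theta = 5(8) + 4(5) = 60, not 63  no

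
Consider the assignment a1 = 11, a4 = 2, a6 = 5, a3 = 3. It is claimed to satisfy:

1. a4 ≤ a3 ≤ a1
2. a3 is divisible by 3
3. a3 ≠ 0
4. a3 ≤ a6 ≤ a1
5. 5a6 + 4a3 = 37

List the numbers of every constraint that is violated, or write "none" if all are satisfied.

Yes — all constraints hold.

1. values 2 ≤ 3 ≤ 11 — OK.
2. 3 / 3 = 1, so 3 divides 3 — OK.
3. a3 = 3, and 3 ≠ 0 — OK.
4. values 3 ≤ 5 ≤ 11 — OK.
5. 5a6 + 4a3 = 5(5) + 4(3) = 37 — OK.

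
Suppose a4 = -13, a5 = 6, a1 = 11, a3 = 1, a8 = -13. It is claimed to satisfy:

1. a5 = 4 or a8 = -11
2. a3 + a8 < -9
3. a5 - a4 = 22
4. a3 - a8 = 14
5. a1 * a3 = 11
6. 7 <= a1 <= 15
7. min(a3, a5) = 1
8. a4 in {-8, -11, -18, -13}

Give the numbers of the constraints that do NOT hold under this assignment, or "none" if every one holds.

1. a5 = 6 ≠ 4 and a8 = -13 ≠ -11; both disjuncts false  ✘
2. a3 + a8 = 1 + (-13) = -12; -12 < -9  ✔
3. a5 - a4 = 6 - (-13) = 19, not 22  ✘
4. a3 - a8 = 1 - (-13) = 14  ✔
5. a1 * a3 = 11 * 1 = 11  ✔
6. a1 = 11 lies in [7, 15]  ✔
7. min(1, 6) = 1  ✔
8. a4 = -13 is in {-8, -11, -18, -13}  ✔

Constraints 1 and 3 do not hold.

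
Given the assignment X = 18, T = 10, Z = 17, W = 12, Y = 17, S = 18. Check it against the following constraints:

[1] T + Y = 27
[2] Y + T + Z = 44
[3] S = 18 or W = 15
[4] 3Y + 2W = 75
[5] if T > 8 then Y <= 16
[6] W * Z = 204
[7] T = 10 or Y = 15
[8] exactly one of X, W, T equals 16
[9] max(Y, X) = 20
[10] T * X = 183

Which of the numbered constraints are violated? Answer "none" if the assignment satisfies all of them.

The assignment fails constraints 5, 8, 9, 10.

[1] T + Y = 10 + 17 = 27  OK
[2] Y + T + Z = 17 + 10 + 17 = 44  OK
[3] S = 18 = 18 (first disjunct)  OK
[4] 3Y + 2W = 3(17) + 2(12) = 75  OK
[5] T = 10 > 8, so we need Y ≤ 16; but Y = 17 > 16  FAIL
[6] W * Z = 12 * 17 = 204  OK
[7] T = 10 = 10 (first disjunct)  OK
[8] X=18, W=12, T=10; 0 of them equal 16, not exactly one  FAIL
[9] max(17, 18) = 18, not 20  FAIL
[10] T * X = 10 * 18 = 180, not 183  FAIL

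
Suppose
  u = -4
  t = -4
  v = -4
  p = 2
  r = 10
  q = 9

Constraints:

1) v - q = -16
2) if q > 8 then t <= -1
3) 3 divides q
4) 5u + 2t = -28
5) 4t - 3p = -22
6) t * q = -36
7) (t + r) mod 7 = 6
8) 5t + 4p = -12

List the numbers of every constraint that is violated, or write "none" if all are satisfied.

1) v - q = -4 - 9 = -13, not -16  ✘
2) q = 9 > 8, so we need t ≤ -1; t = -4 ≤ -1  ✔
3) 9 / 3 = 3, so 3 divides 9  ✔
4) 5u + 2t = 5(-4) + 2(-4) = -28  ✔
5) 4t - 3p = 4(-4) - 3(2) = -22  ✔
6) t * q = -4 * 9 = -36  ✔
7) t + r = 6; 6 mod 7 = 6  ✔
8) 5t + 4p = 5(-4) + 4(2) = -12  ✔

No — constraint 1 is not satisfied.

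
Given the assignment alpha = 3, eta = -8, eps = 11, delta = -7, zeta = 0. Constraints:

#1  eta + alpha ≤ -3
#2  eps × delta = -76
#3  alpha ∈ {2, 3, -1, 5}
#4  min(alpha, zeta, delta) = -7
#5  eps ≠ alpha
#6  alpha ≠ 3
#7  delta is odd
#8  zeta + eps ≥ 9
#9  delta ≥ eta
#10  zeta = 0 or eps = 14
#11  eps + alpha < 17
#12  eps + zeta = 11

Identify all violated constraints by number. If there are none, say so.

#1 eta + alpha = -8 + 3 = -5; -5 ≤ -3 — OK.
#2 eps × delta = 11 × (-7) = -77, not -76 — violated.
#3 alpha = 3 is in {2, 3, -1, 5} — OK.
#4 min(3, 0, -7) = -7 — OK.
#5 eps = 11, alpha = 3; distinct — OK.
#6 alpha = 3, but 3 is required to differ — violated.
#7 delta = -7 is odd — OK.
#8 zeta + eps = 0 + 11 = 11; 11 ≥ 9 — OK.
#9 delta = -7, eta = -8; -7 ≥ -8 — OK.
#10 zeta = 0 = 0 (first disjunct) — OK.
#11 eps + alpha = 11 + 3 = 14; 14 < 17 — OK.
#12 eps + zeta = 11 + 0 = 11 — OK.

Violated: 2, 6.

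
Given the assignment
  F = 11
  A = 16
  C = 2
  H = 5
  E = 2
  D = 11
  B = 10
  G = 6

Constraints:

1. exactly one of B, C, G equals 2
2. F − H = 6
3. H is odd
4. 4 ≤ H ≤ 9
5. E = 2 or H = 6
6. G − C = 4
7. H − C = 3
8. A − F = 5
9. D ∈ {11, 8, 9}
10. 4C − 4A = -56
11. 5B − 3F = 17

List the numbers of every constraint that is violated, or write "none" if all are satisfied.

No violations.

1. B=10, C=2, G=6; 1 of them equals 2  holds
2. F − H = 11 − 5 = 6  holds
3. H = 5 is odd  holds
4. H = 5 lies in [4, 9]  holds
5. E = 2 = 2 (first disjunct)  holds
6. G − C = 6 − 2 = 4  holds
7. H − C = 5 − 2 = 3  holds
8. A − F = 16 − 11 = 5  holds
9. D = 11 is in {11, 8, 9}  holds
10. 4C − 4A = 4(2) − 4(16) = -56  holds
11. 5B − 3F = 5(10) − 3(11) = 17  holds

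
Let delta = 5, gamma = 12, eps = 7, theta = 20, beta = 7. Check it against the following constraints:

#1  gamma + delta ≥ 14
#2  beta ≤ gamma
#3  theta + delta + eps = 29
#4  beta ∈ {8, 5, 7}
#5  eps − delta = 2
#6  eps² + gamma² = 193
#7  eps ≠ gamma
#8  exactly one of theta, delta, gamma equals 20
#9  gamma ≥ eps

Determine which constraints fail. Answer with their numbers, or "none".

#1 gamma + delta = 12 + 5 = 17; 17 ≥ 14  ✔
#2 beta = 7, gamma = 12; 7 ≤ 12  ✔
#3 theta + delta + eps = 20 + 5 + 7 = 32, not 29  ✘
#4 beta = 7 is in {8, 5, 7}  ✔
#5 eps − delta = 7 − 5 = 2  ✔
#6 eps² + gamma² = 7² + 12² = 49 + 144 = 193  ✔
#7 eps = 7, gamma = 12; distinct  ✔
#8 theta=20, delta=5, gamma=12; 1 of them equals 20  ✔
#9 gamma = 12, eps = 7; 12 ≥ 7  ✔

Constraint 3 is violated.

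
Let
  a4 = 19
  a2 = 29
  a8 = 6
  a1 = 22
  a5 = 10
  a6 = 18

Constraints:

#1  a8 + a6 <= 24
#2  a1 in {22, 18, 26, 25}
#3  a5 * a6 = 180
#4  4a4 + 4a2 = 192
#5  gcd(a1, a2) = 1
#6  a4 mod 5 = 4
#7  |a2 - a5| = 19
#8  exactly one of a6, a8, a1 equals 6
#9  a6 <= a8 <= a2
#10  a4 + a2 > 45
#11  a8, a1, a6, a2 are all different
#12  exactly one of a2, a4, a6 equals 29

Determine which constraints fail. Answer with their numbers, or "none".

The assignment fails constraint 9.

#1 a8 + a6 = 6 + 18 = 24; 24 ≤ 24  OK
#2 a1 = 22 is in {22, 18, 26, 25}  OK
#3 a5 * a6 = 10 * 18 = 180  OK
#4 4a4 + 4a2 = 4(19) + 4(29) = 192  OK
#5 gcd(22, 29) = 1  OK
#6 19 mod 5 = 4  OK
#7 |29 - 10| = 19  OK
#8 a6=18, a8=6, a1=22; 1 of them equals 6  OK
#9 values 18, 6, 29; a6 = 18 is not <= a8 = 6  FAIL
#10 a4 + a2 = 19 + 29 = 48; 48 > 45  OK
#11 values 6, 22, 18, 29 are pairwise distinct  OK
#12 a2=29, a4=19, a6=18; 1 of them equals 29  OK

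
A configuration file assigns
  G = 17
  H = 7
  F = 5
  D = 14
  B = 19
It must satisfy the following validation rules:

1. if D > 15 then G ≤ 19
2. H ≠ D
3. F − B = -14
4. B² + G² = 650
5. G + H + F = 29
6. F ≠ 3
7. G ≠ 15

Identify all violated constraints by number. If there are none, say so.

Yes — all constraints hold.

1. D = 14, not > 15; antecedent false, conditional vacuously true  yes
2. H = 7, D = 14; distinct  yes
3. F − B = 5 − 19 = -14  yes
4. B² + G² = 19² + 17² = 361 + 289 = 650  yes
5. G + H + F = 17 + 7 + 5 = 29  yes
6. F = 5, and 5 ≠ 3  yes
7. G = 17, and 17 ≠ 15  yes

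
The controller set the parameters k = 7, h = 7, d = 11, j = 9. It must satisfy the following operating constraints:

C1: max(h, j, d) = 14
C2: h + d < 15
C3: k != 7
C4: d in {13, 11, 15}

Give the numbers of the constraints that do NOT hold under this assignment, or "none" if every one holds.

C1: max(7, 9, 11) = 11, not 14 — fails.
C2: h + d = 7 + 11 = 18; 18 ≥ 15, bound 15 not met — fails.
C3: k = 7, but 7 is required to differ — fails.
C4: d = 11 is in {13, 11, 15} — holds.

The assignment fails constraints 1, 2, and 3.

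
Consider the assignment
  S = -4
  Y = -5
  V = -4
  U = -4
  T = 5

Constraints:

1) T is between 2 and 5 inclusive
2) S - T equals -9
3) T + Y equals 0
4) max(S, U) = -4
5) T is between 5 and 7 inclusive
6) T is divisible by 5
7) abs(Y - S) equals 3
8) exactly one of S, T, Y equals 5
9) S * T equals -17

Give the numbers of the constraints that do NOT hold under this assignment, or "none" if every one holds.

1) T = 5 lies in [2, 5] — holds.
2) S - T = -4 - 5 = -9 — holds.
3) T + Y = 5 + (-5) = 0 — holds.
4) max(-4, -4) = -4 — holds.
5) T = 5 lies in [5, 7] — holds.
6) 5 / 5 = 1, so 5 divides 5 — holds.
7) abs(-5 - (-4)) = 1, not 3 — fails.
8) S=-4, T=5, Y=-5; 1 of them equals 5 — holds.
9) S * T = -4 * 5 = -20, not -17 — fails.

No — constraints 7, 9 are not satisfied.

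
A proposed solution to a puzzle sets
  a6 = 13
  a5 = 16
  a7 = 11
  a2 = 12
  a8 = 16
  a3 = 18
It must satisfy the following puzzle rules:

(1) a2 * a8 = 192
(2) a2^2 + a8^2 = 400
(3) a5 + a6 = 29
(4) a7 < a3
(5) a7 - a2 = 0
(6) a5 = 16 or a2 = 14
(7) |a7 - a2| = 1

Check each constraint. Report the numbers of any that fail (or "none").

No — constraint 5 is not satisfied.

(1) a2 * a8 = 12 * 16 = 192 — holds.
(2) a2^2 + a8^2 = 12^2 + 16^2 = 144 + 256 = 400 — holds.
(3) a5 + a6 = 16 + 13 = 29 — holds.
(4) a7 = 11, a3 = 18; 11 < 18 — holds.
(5) a7 - a2 = 11 - 12 = -1, not 0 — fails.
(6) a5 = 16 = 16 (first disjunct) — holds.
(7) |11 - 12| = 1 — holds.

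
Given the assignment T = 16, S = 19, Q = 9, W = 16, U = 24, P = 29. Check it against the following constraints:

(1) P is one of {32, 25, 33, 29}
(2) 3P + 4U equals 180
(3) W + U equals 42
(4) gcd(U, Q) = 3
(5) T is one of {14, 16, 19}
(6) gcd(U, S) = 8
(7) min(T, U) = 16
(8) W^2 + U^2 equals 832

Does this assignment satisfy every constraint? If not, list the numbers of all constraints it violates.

No — constraints 2, 3, 6 are not satisfied.

(1) P = 29 is in {32, 25, 33, 29}  ✔
(2) 3P + 4U = 3(29) + 4(24) = 183, not 180  ✘
(3) W + U = 16 + 24 = 40, not 42  ✘
(4) gcd(24, 9) = 3  ✔
(5) T = 16 is in {14, 16, 19}  ✔
(6) gcd(24, 19) = 1, not 8  ✘
(7) min(16, 24) = 16  ✔
(8) W^2 + U^2 = 16^2 + 24^2 = 256 + 576 = 832  ✔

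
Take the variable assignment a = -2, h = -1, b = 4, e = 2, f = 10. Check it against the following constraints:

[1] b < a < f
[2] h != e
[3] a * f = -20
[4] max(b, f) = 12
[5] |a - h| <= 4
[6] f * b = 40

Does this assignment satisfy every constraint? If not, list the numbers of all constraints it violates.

The assignment fails constraints 1 and 4.

[1] values 4, -2, 10; b = 4 is not < a = -2 — does not hold.
[2] h = -1, e = 2; distinct — holds.
[3] a * f = -2 * 10 = -20 — holds.
[4] max(4, 10) = 10, not 12 — does not hold.
[5] |-2 - (-1)| = 1; 1 ≤ 4 — holds.
[6] f * b = 10 * 4 = 40 — holds.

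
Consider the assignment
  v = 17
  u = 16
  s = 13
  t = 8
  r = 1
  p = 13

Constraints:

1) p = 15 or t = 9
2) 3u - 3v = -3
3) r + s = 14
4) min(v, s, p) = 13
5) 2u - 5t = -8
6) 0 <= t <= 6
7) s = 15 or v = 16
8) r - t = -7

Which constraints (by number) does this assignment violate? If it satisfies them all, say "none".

1) p = 13 ≠ 15 and t = 8 ≠ 9; both disjuncts false — violated.
2) 3u - 3v = 3(16) - 3(17) = -3 — OK.
3) r + s = 1 + 13 = 14 — OK.
4) min(17, 13, 13) = 13 — OK.
5) 2u - 5t = 2(16) - 5(8) = -8 — OK.
6) t = 8 is outside [0, 6] — violated.
7) s = 13 ≠ 15 and v = 17 ≠ 16; both disjuncts false — violated.
8) r - t = 1 - 8 = -7 — OK.

The assignment fails constraints 1, 6, 7.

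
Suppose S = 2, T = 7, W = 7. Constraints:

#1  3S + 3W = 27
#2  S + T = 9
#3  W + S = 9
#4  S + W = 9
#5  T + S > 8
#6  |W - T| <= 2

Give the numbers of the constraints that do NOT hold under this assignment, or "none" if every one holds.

#1 3S + 3W = 3(2) + 3(7) = 27  ✓
#2 S + T = 2 + 7 = 9  ✓
#3 W + S = 7 + 2 = 9  ✓
#4 S + W = 2 + 7 = 9  ✓
#5 T + S = 7 + 2 = 9; 9 > 8  ✓
#6 |7 - 7| = 0; 0 ≤ 2  ✓

The assignment satisfies every constraint.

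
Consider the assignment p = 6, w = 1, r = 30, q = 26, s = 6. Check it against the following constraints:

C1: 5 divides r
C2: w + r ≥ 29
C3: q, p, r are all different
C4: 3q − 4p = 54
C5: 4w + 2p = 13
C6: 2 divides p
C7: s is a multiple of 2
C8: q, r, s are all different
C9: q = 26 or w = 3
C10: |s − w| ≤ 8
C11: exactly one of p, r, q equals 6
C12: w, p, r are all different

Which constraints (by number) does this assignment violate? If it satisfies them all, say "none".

Violated: 5.

C1: 30 / 5 = 6, so 5 divides 30  ✔
C2: w + r = 1 + 30 = 31; 31 ≥ 29  ✔
C3: values 26, 6, 30 are pairwise distinct  ✔
C4: 3q − 4p = 3(26) − 4(6) = 54  ✔
C5: 4w + 2p = 4(1) + 2(6) = 16, not 13  ✘
C6: 6 / 2 = 3, so 2 divides 6  ✔
C7: 6 / 2 = 3, so 2 divides 6  ✔
C8: values 26, 30, 6 are pairwise distinct  ✔
C9: q = 26 = 26 (first disjunct)  ✔
C10: |6 − 1| = 5; 5 ≤ 8  ✔
C11: p=6, r=30, q=26; 1 of them equals 6  ✔
C12: values 1, 6, 30 are pairwise distinct  ✔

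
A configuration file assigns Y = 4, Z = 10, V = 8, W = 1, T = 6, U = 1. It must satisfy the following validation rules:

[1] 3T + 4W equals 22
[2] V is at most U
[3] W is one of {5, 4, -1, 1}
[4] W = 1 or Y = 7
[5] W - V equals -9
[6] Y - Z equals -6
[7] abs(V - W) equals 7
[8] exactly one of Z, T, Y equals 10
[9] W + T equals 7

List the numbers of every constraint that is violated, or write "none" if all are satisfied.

[1] 3T + 4W = 3(6) + 4(1) = 22 — holds.
[2] V = 8, U = 1; 8 > 1 (want ≤) — fails.
[3] W = 1 is in {5, 4, -1, 1} — holds.
[4] W = 1 = 1 (first disjunct) — holds.
[5] W - V = 1 - 8 = -7, not -9 — fails.
[6] Y - Z = 4 - 10 = -6 — holds.
[7] abs(8 - 1) = 7 — holds.
[8] Z=10, T=6, Y=4; 1 of them equals 10 — holds.
[9] W + T = 1 + 6 = 7 — holds.

Constraints 2, 5 are violated.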